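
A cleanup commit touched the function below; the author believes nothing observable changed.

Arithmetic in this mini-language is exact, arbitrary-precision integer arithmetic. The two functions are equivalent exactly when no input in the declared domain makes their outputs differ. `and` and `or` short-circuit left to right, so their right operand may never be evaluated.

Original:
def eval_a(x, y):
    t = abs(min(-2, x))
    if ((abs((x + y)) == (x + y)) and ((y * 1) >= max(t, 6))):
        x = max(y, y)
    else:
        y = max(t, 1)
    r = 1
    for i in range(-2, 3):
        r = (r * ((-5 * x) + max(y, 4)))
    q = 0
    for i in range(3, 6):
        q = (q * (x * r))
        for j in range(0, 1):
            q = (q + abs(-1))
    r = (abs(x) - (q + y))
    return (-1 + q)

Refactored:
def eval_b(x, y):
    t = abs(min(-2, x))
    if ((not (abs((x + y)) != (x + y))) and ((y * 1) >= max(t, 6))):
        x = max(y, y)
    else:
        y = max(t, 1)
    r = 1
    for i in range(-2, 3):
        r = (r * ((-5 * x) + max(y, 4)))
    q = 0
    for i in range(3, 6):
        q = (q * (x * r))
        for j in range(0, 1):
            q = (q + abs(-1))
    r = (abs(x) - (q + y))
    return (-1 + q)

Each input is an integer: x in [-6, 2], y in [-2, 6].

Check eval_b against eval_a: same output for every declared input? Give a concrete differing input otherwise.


The two are interchangeable: boolean connective usage differs, and comparison usage differs, and every declared input agrees.
One worked example (x=-3, y=6) — eval_a: t becomes 3; next ((abs((x + y)) == (x + y)) and ((y * 1) >= max(t, 6))) evaluates to true; next x becomes 6; next r becomes 1; next at i=-2:; next r becomes -24; next at i=-1:; next r becomes 576; next at i=0:; next r becomes -13824; next at i=1:; next r becomes 331776; next at i=2:; next r becomes -7962624; next q becomes 0; next at i=3:; next q becomes 0; next at j=0:; next q becomes 1; next at i=4:; next q becomes -47775744; next at j=0:; next q becomes -47775743; next at i=5:; next q becomes 2282521666977792; next at j=0:; next q becomes 2282521666977793; next r becomes -2282521666977793; next final value 2282521666977792; eval_b: t becomes 3; next ((not (abs((x + y)) != (x + y))) and ((y * 1) >= max(t, 6))) evaluates to true; next x becomes 6; next r becomes 1; next at i=-2:; next r becomes -24; next at i=-1:; next r becomes 576; next at i=0:; next r becomes -13824; next at i=1:; next r becomes 331776; next at i=2:; next r becomes -7962624; next q becomes 0; next at i=3:; next q becomes 0; next at j=0:; next q becomes 1; next at i=4:; next q becomes -47775744; next at j=0:; next q becomes -47775743; next at i=5:; next q becomes 2282521666977792; next at j=0:; next q becomes 2282521666977793; next r becomes -2282521666977793; next final value 2282521666977792; agreement on 2282521666977792.
Every one of the 81 inputs gives matching results.
verdict: equivalent


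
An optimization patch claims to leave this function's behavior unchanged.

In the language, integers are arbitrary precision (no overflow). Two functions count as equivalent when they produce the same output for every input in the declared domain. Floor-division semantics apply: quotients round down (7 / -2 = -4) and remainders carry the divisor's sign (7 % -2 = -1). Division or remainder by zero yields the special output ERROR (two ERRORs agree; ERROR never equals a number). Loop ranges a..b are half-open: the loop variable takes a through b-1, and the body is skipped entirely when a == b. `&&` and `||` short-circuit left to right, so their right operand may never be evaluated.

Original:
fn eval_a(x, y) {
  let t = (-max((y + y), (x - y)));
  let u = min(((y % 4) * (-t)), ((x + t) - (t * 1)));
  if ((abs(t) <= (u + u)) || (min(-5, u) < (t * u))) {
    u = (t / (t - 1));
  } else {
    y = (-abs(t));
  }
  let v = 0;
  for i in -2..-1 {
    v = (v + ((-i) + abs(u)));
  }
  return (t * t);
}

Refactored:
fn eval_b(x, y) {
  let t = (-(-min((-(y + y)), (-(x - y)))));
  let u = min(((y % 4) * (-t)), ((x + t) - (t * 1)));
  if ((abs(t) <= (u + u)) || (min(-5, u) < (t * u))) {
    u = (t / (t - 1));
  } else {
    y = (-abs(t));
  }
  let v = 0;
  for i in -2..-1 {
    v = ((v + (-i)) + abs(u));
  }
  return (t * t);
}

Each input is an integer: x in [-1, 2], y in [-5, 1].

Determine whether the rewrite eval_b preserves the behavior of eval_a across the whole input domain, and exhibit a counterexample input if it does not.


Although min/max/abs usage differs, 28/28 inputs agree.
verdict: equivalent


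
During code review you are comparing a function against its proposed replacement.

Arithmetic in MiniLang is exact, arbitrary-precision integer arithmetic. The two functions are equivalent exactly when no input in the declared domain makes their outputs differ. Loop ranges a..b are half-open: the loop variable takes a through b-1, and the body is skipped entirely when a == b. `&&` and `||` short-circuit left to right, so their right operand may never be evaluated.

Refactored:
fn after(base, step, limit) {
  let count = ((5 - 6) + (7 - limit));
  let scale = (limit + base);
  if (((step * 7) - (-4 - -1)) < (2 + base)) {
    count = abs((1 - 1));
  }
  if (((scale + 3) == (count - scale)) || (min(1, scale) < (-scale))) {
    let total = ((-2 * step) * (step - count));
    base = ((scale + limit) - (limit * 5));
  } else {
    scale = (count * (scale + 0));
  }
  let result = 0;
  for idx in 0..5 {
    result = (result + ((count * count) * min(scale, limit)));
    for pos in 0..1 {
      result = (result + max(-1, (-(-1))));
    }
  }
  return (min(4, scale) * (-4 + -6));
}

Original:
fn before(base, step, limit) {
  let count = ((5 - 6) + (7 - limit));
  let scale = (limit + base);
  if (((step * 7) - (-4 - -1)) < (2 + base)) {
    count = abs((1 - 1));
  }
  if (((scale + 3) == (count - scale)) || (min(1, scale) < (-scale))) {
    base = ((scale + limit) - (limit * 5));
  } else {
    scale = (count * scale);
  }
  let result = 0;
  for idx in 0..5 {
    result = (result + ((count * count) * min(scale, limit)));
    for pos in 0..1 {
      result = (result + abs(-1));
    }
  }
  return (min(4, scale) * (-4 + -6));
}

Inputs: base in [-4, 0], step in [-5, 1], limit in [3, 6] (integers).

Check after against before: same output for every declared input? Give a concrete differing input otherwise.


Differences: statement counts differ; and min/max/abs usage differs; and arithmetic usage differs; and constant usage differs; and local variable names differ — yet all 140 inputs agree.
verdict: equivalent


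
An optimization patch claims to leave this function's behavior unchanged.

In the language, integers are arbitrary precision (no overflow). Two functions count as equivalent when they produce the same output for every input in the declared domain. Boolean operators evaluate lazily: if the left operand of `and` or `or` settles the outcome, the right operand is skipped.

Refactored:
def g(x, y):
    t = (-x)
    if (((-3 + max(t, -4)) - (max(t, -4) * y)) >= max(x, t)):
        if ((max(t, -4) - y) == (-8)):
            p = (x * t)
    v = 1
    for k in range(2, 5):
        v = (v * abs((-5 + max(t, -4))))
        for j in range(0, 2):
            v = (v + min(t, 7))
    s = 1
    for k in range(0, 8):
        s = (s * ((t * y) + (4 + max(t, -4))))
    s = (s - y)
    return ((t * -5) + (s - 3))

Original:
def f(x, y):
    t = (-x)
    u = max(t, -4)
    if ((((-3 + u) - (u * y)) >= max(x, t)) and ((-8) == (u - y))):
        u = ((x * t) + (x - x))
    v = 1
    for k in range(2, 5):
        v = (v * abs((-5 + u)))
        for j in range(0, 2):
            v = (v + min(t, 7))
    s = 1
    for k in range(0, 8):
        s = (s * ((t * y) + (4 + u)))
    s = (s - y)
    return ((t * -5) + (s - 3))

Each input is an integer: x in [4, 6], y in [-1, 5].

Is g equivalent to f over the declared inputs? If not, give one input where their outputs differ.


Consider the input x=4, y=4.
f: t becomes -4; next u becomes -4; next ((((-3 + u) - (u * y)) >= max(x, t)) and ((-8) == (u - y))) evaluates to true; next u becomes -16; next v becomes 1; next at k=2:; next v becomes 21; next at j=0:; next v becomes 17; next at j=1:; next v becomes 13; next at k=3:; next v becomes 273; next at j=0:; next v becomes 269; next at j=1:; next v becomes 265; next at k=4:; next v becomes 5565; next at j=0:; next v becomes 5561; next at j=1:; next v becomes 5557; next s becomes 1; next at k=0:; next s becomes -28; next at k=1:; next s becomes 784; next at k=2:; next s becomes -21952; next at k=3:; next s becomes 614656; next at k=4:; next s becomes -17210368; next at k=5:; next s becomes 481890304; next at k=6:; next s becomes -13492928512; next at k=7:; next s becomes 377801998336; next s becomes 377801998332; next final value 377801998349
g: t becomes -4; next (((-3 + max(t, -4)) - (max(t, -4) * y)) >= max(x, t)) evaluates to true; next ((max(t, -4) - y) == (-8)) evaluates to true; next p becomes -16; next v becomes 1; next at k=2:; next v becomes 9; next at j=0:; next v becomes 5; next at j=1:; next v becomes 1; next at k=3:; next v becomes 9; next at j=0:; next v becomes 5; next at j=1:; next v becomes 1; next at k=4:; next v becomes 9; next at j=0:; next v becomes 5; next at j=1:; next v becomes 1; next s becomes 1; next at k=0:; next s becomes -16; next at k=1:; next s becomes 256; next at k=2:; next s becomes -4096; next at k=3:; next s becomes 65536; next at k=4:; next s becomes -1048576; next at k=5:; next s becomes 16777216; next at k=6:; next s becomes -268435456; next at k=7:; next s becomes 4294967296; next s becomes 4294967292; next final value 4294967309
377801998349 vs 4294967309 — the two versions disagree here.
verdict: not equivalent; witness: x=4, y=4


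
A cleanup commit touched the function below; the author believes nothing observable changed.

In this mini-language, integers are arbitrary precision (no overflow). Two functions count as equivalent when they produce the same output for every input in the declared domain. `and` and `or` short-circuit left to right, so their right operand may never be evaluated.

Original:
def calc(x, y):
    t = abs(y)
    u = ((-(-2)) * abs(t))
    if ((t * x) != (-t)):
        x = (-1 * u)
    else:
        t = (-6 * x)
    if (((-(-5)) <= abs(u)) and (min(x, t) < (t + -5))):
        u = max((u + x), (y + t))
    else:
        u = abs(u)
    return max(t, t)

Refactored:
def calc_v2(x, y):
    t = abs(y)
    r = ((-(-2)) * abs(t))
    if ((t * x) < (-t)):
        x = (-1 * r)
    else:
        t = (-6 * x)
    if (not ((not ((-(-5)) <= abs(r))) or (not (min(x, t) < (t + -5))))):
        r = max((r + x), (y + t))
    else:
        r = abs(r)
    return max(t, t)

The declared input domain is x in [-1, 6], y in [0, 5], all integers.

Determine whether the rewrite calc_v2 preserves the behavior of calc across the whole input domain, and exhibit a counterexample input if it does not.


Evaluate both at x=0, y=1.
calc: t := 1 | u := 2 | ((t * x) != (-t)): true | x := -2 | (((-(-5)) <= abs(u)) and (min(x, t) < (t + -5))): false | u := 2 | result 1
calc_v2: t := 1 | r := 2 | ((t * x) < (-t)): false | t := 0 | (not ((not ((-(-5)) <= abs(r))) or (not (min(x, t) < (t + -5))))): false | r := 2 | result 0
1 != 0, so the rewrite changes behavior.
verdict: not equivalent; witness: x=0, y=1


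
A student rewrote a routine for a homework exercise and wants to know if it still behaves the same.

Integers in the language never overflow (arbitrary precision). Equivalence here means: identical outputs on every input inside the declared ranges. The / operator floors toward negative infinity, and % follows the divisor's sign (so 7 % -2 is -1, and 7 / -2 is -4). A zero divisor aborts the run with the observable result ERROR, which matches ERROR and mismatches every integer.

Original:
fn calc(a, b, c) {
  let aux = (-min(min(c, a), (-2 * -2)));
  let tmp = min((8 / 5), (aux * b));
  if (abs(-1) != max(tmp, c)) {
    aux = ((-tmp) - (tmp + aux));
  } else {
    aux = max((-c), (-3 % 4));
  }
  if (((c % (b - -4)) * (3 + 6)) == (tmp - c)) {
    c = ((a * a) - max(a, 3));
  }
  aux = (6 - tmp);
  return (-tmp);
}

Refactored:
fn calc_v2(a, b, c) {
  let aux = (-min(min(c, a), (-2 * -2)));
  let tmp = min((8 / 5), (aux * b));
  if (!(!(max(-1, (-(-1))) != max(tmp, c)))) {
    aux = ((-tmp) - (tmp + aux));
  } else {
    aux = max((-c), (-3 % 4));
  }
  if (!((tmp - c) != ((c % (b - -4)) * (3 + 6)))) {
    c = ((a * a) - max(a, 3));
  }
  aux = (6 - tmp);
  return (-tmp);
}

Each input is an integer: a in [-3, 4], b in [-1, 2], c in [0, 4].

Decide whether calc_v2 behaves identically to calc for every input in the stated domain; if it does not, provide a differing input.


Although boolean connective usage differs; and constant usage differs; and comparison usage differs; and min/max/abs usage differs, 160/160 inputs agree.
verdict: equivalent


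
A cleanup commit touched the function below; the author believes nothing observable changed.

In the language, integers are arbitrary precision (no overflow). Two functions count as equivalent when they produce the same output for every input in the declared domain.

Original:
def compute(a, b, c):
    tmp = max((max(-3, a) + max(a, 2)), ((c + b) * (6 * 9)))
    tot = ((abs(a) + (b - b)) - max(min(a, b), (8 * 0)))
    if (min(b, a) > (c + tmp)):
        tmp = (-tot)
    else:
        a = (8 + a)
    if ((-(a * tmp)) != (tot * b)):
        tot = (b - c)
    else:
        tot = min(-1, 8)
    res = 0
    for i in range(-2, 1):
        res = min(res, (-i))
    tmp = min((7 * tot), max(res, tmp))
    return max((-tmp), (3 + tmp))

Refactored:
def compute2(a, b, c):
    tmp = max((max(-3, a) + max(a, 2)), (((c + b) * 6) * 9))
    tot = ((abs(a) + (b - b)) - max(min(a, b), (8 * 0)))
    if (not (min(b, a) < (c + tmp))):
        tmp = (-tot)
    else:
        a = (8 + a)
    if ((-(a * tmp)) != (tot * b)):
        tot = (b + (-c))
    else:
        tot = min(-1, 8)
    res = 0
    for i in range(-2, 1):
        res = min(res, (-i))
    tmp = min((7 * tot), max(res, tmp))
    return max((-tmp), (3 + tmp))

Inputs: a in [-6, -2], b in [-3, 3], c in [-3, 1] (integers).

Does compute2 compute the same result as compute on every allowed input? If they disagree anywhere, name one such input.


Take a=-4, b=1, c=-3.
compute: tmp becomes -1; next tot becomes 4; next (min(b, a) > (c + tmp)) evaluates to false; next a becomes 4; next ((-(a * tmp)) != (tot * b)) evaluates to false; next tot becomes -1; next res becomes 0; next at i=-2:; next res becomes 0; next at i=-1:; next res becomes 0; next at i=0:; next res becomes 0; next tmp becomes -7; next final value 7
compute2: tmp becomes -1; next tot becomes 4; next (not (min(b, a) < (c + tmp))) evaluates to true; next tmp becomes -4; next ((-(a * tmp)) != (tot * b)) evaluates to true; next tot becomes 4; next res becomes 0; next at i=-2:; next res becomes 0; next at i=-1:; next res becomes 0; next at i=0:; next res becomes 0; next tmp becomes 0; next final value 3
7 vs 3 — the two versions disagree here.
verdict: not equivalent; witness: a=-4, b=1, c=-3


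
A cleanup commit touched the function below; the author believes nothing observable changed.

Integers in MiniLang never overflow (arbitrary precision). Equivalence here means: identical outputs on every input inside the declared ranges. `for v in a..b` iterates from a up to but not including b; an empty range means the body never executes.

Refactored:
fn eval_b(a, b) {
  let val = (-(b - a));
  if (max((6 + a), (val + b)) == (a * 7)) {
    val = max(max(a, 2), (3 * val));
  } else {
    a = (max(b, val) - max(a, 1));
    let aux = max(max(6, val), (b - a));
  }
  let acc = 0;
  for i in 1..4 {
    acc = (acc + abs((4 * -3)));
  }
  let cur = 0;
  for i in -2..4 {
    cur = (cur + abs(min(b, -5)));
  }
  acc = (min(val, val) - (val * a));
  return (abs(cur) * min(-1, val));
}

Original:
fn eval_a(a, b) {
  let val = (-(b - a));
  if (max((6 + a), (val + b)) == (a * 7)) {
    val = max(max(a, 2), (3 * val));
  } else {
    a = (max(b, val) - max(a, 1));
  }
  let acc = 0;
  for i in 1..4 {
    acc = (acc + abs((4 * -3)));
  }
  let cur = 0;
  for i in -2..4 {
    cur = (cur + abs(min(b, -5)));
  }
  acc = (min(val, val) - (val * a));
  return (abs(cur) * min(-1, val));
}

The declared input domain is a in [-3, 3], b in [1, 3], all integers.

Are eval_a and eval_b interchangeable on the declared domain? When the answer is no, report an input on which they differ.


Reading the diff, among the changes: constant usage differs, and statement counts differ, and min/max/abs usage differs, and arithmetic usage differs, and local variable names differ.
As a probe, take a=1, b=3: eval_a runs val := -2 | (max((6 + a), (val + b)) == (a * 7)): true | val := 2 | acc := 0 | iter i=1: | acc := 12 | iter i=2: | acc := 24 | iter i=3: | acc := 36 | cur := 0 | iter i=-2: | cur := 5 | iter i=-1: | cur := 10 | iter i=0: | cur := 15 | iter i=1: | cur := 20 | iter i=2: | cur := 25 | iter i=3: | cur := 30 | acc := 0 | result -30; eval_b runs val := -2 | (max((6 + a), (val + b)) == (a * 7)): true | val := 2 | acc := 0 | iter i=1: | acc := 12 | iter i=2: | acc := 24 | iter i=3: | acc := 36 | cur := 0 | iter i=-2: | cur := 5 | iter i=-1: | cur := 10 | iter i=0: | cur := 15 | iter i=1: | cur := 20 | iter i=2: | cur := 25 | iter i=3: | cur := 30 | acc := 0 | result -30; both end at -30.
Every one of the 21 inputs gives matching results.
verdict: equivalent


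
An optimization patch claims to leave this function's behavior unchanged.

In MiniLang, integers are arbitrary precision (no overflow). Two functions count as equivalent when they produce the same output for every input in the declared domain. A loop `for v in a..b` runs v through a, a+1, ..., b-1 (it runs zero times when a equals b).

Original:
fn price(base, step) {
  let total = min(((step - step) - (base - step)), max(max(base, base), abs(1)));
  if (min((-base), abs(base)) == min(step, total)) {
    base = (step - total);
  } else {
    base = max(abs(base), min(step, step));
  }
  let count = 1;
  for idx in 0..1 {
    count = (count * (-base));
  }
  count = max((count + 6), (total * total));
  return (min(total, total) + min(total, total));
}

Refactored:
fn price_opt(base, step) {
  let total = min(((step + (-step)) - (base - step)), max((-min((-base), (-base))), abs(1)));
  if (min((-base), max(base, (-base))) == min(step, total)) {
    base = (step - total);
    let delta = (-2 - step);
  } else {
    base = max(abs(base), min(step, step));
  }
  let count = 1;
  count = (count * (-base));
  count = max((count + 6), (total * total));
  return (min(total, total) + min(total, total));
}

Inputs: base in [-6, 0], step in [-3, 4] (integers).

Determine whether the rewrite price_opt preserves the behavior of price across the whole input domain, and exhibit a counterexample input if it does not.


The two versions differ — the changes include arithmetic usage differs, and loop structure differs, and local variable names differ, and min/max/abs usage differs, and constant usage differs.
One worked example (base=-3, step=1) — price: total becomes 1; next (min((-base), abs(base)) == min(step, total)) evaluates to false; next base becomes 3; next count becomes 1; next at idx=0:; next count becomes -3; next count becomes 3; next final value 2; price_opt: total becomes 1; next (min((-base), max(base, (-base))) == min(step, total)) evaluates to false; next base becomes 3; next count becomes 1; next count becomes -3; next count becomes 3; next final value 2; agreement on 2.
An exhaustive pass over the 56 declared inputs shows identical outputs.
verdict: equivalent


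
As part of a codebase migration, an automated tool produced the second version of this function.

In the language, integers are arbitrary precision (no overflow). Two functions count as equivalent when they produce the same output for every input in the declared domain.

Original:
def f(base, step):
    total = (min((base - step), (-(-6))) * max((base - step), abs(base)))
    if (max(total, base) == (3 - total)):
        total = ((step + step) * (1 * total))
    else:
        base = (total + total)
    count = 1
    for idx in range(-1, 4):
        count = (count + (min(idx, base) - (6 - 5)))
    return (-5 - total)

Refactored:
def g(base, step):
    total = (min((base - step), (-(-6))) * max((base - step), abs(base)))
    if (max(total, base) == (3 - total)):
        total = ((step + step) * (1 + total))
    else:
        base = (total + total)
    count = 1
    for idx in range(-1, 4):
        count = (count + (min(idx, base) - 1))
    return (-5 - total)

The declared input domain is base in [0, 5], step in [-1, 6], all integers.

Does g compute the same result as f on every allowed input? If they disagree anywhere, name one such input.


On input base=3, step=3, f returns -5 while g returns -11.
verdict: not equivalent; witness: base=3, step=3


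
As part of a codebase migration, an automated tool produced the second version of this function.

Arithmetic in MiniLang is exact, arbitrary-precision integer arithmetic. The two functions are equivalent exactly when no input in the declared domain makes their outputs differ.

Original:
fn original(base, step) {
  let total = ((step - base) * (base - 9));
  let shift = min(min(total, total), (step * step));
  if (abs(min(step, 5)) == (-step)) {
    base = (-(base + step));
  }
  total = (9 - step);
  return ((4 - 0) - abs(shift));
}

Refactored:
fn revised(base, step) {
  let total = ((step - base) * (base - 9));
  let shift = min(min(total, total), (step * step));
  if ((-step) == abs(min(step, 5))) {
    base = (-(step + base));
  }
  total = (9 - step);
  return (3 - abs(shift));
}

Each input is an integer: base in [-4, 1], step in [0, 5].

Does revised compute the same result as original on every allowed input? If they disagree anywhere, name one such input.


There is a counterexample at base=-4, step=0: -48 on one side, -49 on the other.
original: total becomes -52; next shift becomes -52; next (abs(min(step, 5)) == (-step)) evaluates to true; next base becomes 4; next total becomes 9; next final value -48
revised: total becomes -52; next shift becomes -52; next ((-step) == abs(min(step, 5))) evaluates to true; next base becomes 4; next total becomes 9; next final value -49
verdict: not equivalent; witness: base=-4, step=0


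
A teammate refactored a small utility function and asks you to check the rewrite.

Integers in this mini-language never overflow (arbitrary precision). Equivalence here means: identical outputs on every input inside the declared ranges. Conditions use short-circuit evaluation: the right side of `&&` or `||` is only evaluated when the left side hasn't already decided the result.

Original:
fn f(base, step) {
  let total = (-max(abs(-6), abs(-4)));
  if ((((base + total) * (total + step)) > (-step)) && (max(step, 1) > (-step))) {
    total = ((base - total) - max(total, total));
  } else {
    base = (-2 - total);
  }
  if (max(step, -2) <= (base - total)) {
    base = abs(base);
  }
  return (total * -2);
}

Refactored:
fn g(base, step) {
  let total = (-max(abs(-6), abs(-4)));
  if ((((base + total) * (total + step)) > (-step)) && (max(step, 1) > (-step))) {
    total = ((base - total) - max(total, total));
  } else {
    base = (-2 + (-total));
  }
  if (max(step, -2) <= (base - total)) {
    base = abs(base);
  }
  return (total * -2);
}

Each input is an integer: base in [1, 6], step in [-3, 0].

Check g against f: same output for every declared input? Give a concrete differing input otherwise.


The two are interchangeable: arithmetic usage differs, and every declared input agrees.
One worked example (base=6, step=-1) — f: total=-6, then ((((base + total) * (total + step)) > (-step)) && (max(step, 1) > (-step))) is false, then base=4, then (max(step, -2) <= (base - total)) is true, then base=4, then returns 12; g: total=-6, then ((((base + total) * (total + step)) > (-step)) && (max(step, 1) > (-step))) is false, then base=4, then (max(step, -2) <= (base - total)) is true, then base=4, then returns 12; agreement on 12.
Across all 24 domain points the two functions coincide.
verdict: equivalent


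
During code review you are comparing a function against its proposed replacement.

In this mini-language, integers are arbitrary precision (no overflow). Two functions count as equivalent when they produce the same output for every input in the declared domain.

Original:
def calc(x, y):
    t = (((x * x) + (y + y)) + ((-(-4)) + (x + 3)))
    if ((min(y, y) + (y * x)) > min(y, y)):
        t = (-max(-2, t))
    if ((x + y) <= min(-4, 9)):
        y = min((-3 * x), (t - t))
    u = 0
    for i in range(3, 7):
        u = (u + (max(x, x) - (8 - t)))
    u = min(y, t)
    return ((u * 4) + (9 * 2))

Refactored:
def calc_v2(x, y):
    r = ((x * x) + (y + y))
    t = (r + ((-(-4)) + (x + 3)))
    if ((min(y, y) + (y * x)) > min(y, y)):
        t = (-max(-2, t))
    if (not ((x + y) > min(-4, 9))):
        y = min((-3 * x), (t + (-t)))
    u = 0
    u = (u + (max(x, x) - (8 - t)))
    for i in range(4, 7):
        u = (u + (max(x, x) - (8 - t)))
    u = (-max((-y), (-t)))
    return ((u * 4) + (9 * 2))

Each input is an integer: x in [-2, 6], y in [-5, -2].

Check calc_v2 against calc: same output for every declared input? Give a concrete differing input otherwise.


The two versions differ — the changes include local variable names differ; statement counts differ; loop structure differs; arithmetic usage differs; constant usage differs; min/max/abs usage differs; comparison usage differs; boolean connective usage differs.
Spot check at x=-2, y=-2 — calc: t=5, then ((min(y, y) + (y * x)) > min(y, y)) is true, then t=-5, then ((x + y) <= min(-4, 9)) is true, then y=0, then u=0, then (i=3), then u=-15, then (i=4), then u=-30, then (i=5), then u=-45, then (i=6), then u=-60, then u=-5, then returns -2. calc_v2: r=0, then t=5, then ((min(y, y) + (y * x)) > min(y, y)) is true, then t=-5, then (not ((x + y) > min(-4, 9))) is true, then y=0, then u=0, then u=-15, then (i=4), then u=-30, then (i=5), then u=-45, then (i=6), then u=-60, then u=-5, then returns -2. Both give -2.
Across all 36 domain points the two functions coincide.
verdict: equivalent


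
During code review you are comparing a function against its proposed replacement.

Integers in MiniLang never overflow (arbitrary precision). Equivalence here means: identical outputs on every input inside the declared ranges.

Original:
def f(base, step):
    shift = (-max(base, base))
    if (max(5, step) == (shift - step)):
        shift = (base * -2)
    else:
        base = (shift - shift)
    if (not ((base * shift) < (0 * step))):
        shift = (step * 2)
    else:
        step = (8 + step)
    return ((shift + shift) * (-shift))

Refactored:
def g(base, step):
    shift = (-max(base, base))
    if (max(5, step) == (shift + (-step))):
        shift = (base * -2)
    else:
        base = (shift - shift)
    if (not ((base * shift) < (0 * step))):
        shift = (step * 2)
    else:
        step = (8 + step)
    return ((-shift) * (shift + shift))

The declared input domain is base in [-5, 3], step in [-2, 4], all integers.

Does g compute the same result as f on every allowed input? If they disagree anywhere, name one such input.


This is a faithful refactor — arithmetic usage differs, but the computed results match everywhere.
Tracing base=-1, step=0: f: shift = 1; (max(5, step) == (shift - step)) -> false; base = 0; (not ((base * shift) < (0 * step))) -> true; shift = 0; return 0 | g: shift = 1; (max(5, step) == (shift + (-step))) -> false; base = 0; (not ((base * shift) < (0 * step))) -> true; shift = 0; return 0 — matching result 0.
Checked all 63 inputs in the declared domain: the outputs agree on every one.
verdict: equivalent


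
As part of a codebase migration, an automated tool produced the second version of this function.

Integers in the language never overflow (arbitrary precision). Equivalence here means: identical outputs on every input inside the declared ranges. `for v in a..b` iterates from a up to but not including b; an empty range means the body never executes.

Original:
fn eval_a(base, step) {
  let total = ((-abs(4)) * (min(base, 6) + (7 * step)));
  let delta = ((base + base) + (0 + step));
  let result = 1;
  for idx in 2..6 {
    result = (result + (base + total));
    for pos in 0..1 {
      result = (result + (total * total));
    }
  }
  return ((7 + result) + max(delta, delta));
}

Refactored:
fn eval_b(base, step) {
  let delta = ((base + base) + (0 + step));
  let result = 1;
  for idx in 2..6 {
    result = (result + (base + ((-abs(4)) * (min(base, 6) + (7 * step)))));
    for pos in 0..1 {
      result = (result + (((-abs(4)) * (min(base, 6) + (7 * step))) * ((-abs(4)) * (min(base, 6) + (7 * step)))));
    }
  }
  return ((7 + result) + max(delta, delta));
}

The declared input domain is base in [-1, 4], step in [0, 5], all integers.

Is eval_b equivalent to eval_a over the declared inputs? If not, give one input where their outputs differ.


Changes here: arithmetic usage differs, plus local variable names differ, plus min/max/abs usage differs, plus constant usage differs, plus statement counts differ; the full 36-point sweep finds no disagreement.
verdict: equivalent


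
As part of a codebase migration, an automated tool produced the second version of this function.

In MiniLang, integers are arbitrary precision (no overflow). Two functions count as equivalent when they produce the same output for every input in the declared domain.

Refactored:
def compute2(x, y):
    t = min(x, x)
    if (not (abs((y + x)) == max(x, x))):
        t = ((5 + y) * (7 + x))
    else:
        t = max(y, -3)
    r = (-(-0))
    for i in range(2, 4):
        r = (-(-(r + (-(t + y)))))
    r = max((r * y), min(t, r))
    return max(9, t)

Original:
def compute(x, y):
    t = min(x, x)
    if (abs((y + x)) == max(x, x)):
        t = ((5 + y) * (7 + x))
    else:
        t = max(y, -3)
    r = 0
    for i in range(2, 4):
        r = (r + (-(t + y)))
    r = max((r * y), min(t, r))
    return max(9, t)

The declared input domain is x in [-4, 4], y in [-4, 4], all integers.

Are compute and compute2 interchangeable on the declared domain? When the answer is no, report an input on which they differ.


On input x=-4, y=-1, compute returns 9 while compute2 returns 12.
verdict: not equivalent; witness: x=-4, y=-1


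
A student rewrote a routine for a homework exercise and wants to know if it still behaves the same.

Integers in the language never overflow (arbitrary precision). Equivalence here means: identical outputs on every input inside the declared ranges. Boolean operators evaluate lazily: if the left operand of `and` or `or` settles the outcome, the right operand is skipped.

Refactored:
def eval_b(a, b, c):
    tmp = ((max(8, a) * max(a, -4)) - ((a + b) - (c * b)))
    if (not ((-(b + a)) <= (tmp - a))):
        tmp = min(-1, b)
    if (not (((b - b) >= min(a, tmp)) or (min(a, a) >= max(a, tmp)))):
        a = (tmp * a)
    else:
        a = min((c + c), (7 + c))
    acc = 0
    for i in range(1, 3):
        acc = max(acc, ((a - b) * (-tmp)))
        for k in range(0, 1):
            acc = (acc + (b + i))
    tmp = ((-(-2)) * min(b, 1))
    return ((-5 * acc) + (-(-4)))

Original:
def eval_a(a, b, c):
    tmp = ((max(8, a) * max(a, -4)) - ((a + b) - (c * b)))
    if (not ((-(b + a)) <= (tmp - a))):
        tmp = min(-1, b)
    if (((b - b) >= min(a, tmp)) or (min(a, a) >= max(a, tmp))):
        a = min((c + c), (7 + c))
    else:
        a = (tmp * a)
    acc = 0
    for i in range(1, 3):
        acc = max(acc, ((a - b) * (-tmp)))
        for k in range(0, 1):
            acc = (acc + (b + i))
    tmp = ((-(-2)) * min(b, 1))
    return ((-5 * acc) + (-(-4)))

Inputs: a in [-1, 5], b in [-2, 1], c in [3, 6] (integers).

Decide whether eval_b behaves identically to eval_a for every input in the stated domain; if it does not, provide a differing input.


Equivalent — the differences include boolean connective usage differs, yet no declared input distinguishes the two.
One worked example (a=4, b=1, c=3) — eval_a: tmp = 30; (not ((-(b + a)) <= (tmp - a))) -> false; (((b - b) >= min(a, tmp)) or (min(a, a) >= max(a, tmp))) -> false; a = 120; acc = 0; [i=1]; acc = 0; [k=0]; acc = 2; [i=2]; acc = 2; [k=0]; acc = 5; tmp = 2; return -21; eval_b: tmp = 30; (not ((-(b + a)) <= (tmp - a))) -> false; (not (((b - b) >= min(a, tmp)) or (min(a, a) >= max(a, tmp)))) -> true; a = 120; acc = 0; [i=1]; acc = 0; [k=0]; acc = 2; [i=2]; acc = 2; [k=0]; acc = 5; tmp = 2; return -21; agreement on -21.
Every one of the 112 inputs gives matching results.
verdict: equivalent


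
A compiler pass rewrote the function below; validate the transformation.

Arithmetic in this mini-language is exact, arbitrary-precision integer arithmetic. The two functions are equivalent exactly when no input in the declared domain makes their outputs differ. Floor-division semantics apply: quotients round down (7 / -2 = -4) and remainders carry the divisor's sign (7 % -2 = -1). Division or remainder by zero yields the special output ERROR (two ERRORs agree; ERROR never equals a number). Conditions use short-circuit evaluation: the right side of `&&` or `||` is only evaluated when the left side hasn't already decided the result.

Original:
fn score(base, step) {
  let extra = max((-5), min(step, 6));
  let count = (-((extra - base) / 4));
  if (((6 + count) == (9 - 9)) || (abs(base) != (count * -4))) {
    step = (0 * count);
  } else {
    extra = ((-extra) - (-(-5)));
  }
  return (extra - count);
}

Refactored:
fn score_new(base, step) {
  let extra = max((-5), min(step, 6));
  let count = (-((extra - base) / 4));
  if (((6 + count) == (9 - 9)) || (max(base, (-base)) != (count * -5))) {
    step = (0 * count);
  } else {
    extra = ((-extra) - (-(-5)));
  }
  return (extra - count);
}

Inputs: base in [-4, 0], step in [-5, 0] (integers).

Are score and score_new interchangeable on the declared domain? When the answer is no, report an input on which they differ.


Not equivalent: base=-4, step=0 separates them (-4 vs 1).
score: extra = 0; count = -1; (((6 + count) == (9 - 9)) || (abs(base) != (count * -4))) -> false; extra = -5; return -4
score_new: extra = 0; count = -1; (((6 + count) == (9 - 9)) || (max(base, (-base)) != (count * -5))) -> true; step = 0; return 1
verdict: not equivalent; witness: base=-4, step=0


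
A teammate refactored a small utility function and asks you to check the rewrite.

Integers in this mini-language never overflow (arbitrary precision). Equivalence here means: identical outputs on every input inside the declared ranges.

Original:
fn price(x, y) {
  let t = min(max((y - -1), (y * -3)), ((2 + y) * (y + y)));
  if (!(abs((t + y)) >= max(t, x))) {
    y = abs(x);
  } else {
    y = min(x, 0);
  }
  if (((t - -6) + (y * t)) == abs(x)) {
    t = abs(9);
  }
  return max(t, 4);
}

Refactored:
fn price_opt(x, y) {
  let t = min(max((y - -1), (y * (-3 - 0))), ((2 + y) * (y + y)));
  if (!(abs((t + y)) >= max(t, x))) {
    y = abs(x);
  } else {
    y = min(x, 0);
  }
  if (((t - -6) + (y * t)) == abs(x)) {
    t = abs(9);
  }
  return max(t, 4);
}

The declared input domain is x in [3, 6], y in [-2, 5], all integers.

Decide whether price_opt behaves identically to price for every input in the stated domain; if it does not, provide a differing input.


The two are interchangeable: constant usage differs, and arithmetic usage differs, and every declared input agrees.
As a probe, take x=4, y=4: price runs t becomes 5; next (!(abs((t + y)) >= max(t, x))) evaluates to false; next y becomes 0; next (((t - -6) + (y * t)) == abs(x)) evaluates to false; next final value 5; price_opt runs t becomes 5; next (!(abs((t + y)) >= max(t, x))) evaluates to false; next y becomes 0; next (((t - -6) + (y * t)) == abs(x)) evaluates to false; next final value 5; both end at 5.
An exhaustive pass over the 32 declared inputs shows identical outputs.
verdict: equivalent


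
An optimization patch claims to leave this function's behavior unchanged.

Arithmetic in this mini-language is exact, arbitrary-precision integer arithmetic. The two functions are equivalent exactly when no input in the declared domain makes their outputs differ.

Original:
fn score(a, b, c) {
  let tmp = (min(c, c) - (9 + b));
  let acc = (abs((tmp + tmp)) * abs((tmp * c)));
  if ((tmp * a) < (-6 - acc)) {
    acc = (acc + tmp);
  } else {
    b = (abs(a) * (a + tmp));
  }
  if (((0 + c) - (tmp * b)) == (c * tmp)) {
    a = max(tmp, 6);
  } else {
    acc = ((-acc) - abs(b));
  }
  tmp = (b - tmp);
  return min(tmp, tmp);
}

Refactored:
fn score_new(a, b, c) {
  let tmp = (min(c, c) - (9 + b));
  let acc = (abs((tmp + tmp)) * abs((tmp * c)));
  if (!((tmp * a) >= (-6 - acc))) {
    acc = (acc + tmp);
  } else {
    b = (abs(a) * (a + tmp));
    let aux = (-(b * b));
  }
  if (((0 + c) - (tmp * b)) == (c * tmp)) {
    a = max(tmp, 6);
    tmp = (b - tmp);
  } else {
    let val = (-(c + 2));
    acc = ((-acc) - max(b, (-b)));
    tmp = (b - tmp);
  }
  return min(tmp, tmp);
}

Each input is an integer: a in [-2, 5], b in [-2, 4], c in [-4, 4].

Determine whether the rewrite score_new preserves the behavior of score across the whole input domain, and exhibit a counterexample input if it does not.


Comparing the listings, the differences include: statement counts differ; also arithmetic usage differs; also boolean connective usage differs; also comparison usage differs; also constant usage differs; also local variable names differ; also min/max/abs usage differs.
As a probe, take a=3, b=1, c=-3: score runs tmp := -13 | acc := 1014 | ((tmp * a) < (-6 - acc)): false | b := -30 | (((0 + c) - (tmp * b)) == (c * tmp)): false | acc := -1044 | tmp := -17 | result -17; score_new runs tmp := -13 | acc := 1014 | (!((tmp * a) >= (-6 - acc))): false | b := -30 | aux := -900 | (((0 + c) - (tmp * b)) == (c * tmp)): false | val := 1 | acc := -1044 | tmp := -17 | result -17; both end at -17.
Every one of the 504 inputs gives matching results.
verdict: equivalent


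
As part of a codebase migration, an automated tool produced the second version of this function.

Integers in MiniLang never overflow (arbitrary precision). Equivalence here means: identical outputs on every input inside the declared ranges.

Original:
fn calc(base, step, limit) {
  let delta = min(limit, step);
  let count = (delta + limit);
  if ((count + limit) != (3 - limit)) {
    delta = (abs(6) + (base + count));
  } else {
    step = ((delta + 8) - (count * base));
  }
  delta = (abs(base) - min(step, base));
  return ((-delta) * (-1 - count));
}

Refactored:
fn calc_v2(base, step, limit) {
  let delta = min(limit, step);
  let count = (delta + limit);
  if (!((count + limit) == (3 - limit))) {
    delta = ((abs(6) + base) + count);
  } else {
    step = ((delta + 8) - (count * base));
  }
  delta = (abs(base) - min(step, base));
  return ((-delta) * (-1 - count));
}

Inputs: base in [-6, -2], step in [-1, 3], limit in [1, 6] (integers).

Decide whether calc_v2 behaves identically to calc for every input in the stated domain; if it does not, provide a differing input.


Side by side, the visible changes include: boolean connective usage differs; also comparison usage differs.
As a probe, take base=-6, step=0, limit=6: calc runs delta becomes 0; next count becomes 6; next ((count + limit) != (3 - limit)) evaluates to true; next delta becomes 6; next delta becomes 12; next final value 84; calc_v2 runs delta becomes 0; next count becomes 6; next (!((count + limit) == (3 - limit))) evaluates to true; next delta becomes 6; next delta becomes 12; next final value 84; both end at 84.
Sweeping the whole domain (150 inputs) finds no disagreement.
verdict: equivalent


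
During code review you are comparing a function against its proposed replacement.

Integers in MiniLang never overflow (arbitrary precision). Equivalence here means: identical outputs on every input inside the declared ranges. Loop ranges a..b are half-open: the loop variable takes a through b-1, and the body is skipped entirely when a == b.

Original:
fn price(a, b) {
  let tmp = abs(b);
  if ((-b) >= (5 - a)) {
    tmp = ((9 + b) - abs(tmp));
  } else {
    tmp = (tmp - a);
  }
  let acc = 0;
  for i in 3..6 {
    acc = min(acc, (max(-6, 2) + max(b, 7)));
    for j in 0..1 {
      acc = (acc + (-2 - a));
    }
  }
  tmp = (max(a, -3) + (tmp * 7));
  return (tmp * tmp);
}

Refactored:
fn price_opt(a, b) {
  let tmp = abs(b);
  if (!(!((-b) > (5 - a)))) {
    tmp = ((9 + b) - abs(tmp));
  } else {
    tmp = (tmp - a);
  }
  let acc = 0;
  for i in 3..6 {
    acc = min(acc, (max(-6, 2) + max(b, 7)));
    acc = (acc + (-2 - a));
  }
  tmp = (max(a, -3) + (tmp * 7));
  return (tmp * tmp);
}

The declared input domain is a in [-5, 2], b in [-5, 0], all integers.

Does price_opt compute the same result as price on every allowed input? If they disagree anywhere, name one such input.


Evaluate both at a=0, b=-5.
price: tmp becomes 5; next ((-b) >= (5 - a)) evaluates to true; next tmp becomes -1; next acc becomes 0; next at i=3:; next acc becomes 0; next at j=0:; next acc becomes -2; next at i=4:; next acc becomes -2; next at j=0:; next acc becomes -4; next at i=5:; next acc becomes -4; next at j=0:; next acc becomes -6; next tmp becomes -7; next final value 49
price_opt: tmp becomes 5; next (!(!((-b) > (5 - a)))) evaluates to false; next tmp becomes 5; next acc becomes 0; next at i=3:; next acc becomes 0; next acc becomes -2; next at i=4:; next acc becomes -2; next acc becomes -4; next at i=5:; next acc becomes -4; next acc becomes -6; next tmp becomes 35; next final value 1225
49 and 1225 differ, so these are not the same function on this domain.
verdict: not equivalent; witness: a=0, b=-5
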